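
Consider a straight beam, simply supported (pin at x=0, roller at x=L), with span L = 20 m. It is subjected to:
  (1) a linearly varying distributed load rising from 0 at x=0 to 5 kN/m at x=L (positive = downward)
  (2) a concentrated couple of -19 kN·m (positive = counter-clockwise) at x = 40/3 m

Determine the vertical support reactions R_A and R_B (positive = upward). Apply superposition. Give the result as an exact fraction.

Load 1 — triangular load w₀=5 kN/m (0→w₀ over full span):
  R_A = w₀L/6 = 5·20/6 = 50/3 kN
  R_B = w₀L/3 = 5·20/3 = 100/3 kN
Load 2 — applied couple M₀=-19 kN·m at a=40/3 m (b=L-a=20/3):
  R_A = M₀/L = (-19)/20 = -19/20 kN
  R_B = -M₀/L = -(-19)/20 = 19/20 kN
Superposition: R_A = 943/60 kN, R_B = 2057/60 kN

R_A = 943/60 kN, R_B = 2057/60 kN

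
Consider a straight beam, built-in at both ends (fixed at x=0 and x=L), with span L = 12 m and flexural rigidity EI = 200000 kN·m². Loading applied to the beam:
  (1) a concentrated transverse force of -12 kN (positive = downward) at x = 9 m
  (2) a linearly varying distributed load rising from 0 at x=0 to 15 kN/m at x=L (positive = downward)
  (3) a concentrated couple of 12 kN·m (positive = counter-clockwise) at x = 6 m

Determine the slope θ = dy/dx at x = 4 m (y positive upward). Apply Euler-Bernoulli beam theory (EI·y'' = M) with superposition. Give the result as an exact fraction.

Load 1 — point force P=-12 kN at a=9 m (b=L-a=3):
  θ_1 = -Pb²x(2aL-(3a+b)x)/(2L³EI)  [x≤a] = -(-12)·3²·4·(2·9·12-(3·9+3)·4)/(2·12³·200000) = 3/50000 rad
Load 2 — triangular load w₀=15 kN/m (0→w₀ over full span):
  θ_2 = -w₀(2x(L-x)(L-2x)(x+2L)+x²(L-x)²)/(120LEI) = -15·(2·4·(12-4)·(12-2·4)·(4+2·12)+4²·(12-4)²)/(120·12·200000) = -4/9375 rad
Load 3 — applied couple M₀=12 kN·m at a=6 m (b=L-a=6):
  θ_3 = (R_Ax²/2 - M_Ax)/EI  [x≤a] with R_A=3/2, M_A=3 = ((3/2)·4²/2 - 3·4)/200000 = 0 rad
Superposition: θ = Σ θ_i = -11/30000 rad ≈ -0.000367 rad

θ(4) = -11/30000 rad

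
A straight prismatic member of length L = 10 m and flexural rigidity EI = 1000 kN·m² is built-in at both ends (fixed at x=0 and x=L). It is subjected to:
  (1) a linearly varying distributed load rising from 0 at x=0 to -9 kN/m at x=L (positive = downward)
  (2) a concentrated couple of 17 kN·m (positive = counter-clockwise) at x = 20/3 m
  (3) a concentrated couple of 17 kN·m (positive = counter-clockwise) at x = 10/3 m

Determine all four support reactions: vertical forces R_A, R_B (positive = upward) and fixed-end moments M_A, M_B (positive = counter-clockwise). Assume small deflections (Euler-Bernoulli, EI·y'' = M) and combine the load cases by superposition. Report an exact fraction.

R_A = -269/30 kN, M_A = -73/3 kN·m, R_B = -1081/30 kN, M_B = 152/3 kN·m

Load 1 — triangular load w₀=-9 kN/m (0→w₀ over full span):
  R_A = 3w₀L/20 = 3·(-9)·10/20 = -27/2 kN
  M_A = w₀L²/30 = (-9)·10²/30 = -30 kN·m
  R_B = 7w₀L/20 = 7·(-9)·10/20 = -63/2 kN
  M_B = -w₀L²/20 = -(-9)·10²/20 = 45 kN·m
Load 2 — applied couple M₀=17 kN·m at a=20/3 m (b=L-a=10/3):
  R_A = 6M₀ab/L³ = 6·17·(20/3)·(10/3)/10³ = 34/15 kN
  M_A = M₀b(2a-b)/L² = 17·(10/3)·(2·(20/3)-(10/3))/10² = 17/3 kN·m
  R_B = -6M₀ab/L³ = -6·17·(20/3)·(10/3)/10³ = -34/15 kN
  M_B = M₀a(2b-a)/L² = 17·(20/3)·(2·(10/3)-(20/3))/10² = 0 kN·m
Load 3 — applied couple M₀=17 kN·m at a=10/3 m (b=L-a=20/3):
  R_A = 6M₀ab/L³ = 6·17·(10/3)·(20/3)/10³ = 34/15 kN
  M_A = M₀b(2a-b)/L² = 17·(20/3)·(2·(10/3)-(20/3))/10² = 0 kN·m
  R_B = -6M₀ab/L³ = -6·17·(10/3)·(20/3)/10³ = -34/15 kN
  M_B = M₀a(2b-a)/L² = 17·(10/3)·(2·(20/3)-(10/3))/10² = 17/3 kN·m
Superposition: R_A = -269/30 kN, M_A = -73/3 kN·m, R_B = -1081/30 kN, M_B = 152/3 kN·m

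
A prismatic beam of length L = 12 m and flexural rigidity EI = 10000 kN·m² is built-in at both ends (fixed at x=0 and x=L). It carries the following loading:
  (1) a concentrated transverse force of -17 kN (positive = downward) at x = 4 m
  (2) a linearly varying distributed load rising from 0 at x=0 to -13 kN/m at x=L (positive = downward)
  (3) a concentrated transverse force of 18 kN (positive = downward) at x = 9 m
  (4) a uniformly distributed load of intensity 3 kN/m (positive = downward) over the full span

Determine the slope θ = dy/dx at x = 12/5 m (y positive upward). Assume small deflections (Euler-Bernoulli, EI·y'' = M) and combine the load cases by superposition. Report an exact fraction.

θ(12/5) = 117113/18750000 rad

Load 1 — point force P=-17 kN at a=4 m (b=L-a=8):
  θ_1 = -Pb²x(2aL-(3a+b)x)/(2L³EI)  [x≤a] = -(-17)·8²·(12/5)·(2·4·12-(3·4+8)·(12/5))/(2·12³·10000) = 34/9375 rad
Load 2 — triangular load w₀=-13 kN/m (0→w₀ over full span):
  θ_2 = -w₀(2x(L-x)(L-2x)(x+2L)+x²(L-x)²)/(120LEI) = -(-13)·(2·(12/5)·(12-(12/5))·(12-2·(12/5))·((12/5)+2·12)+(12/5)²·(12-(12/5))²)/(120·12·10000) = 3276/390625 rad
Load 3 — point force P=18 kN at a=9 m (b=L-a=3):
  θ_3 = -Pb²x(2aL-(3a+b)x)/(2L³EI)  [x≤a] = -18·3²·(12/5)·(2·9·12-(3·9+3)·(12/5))/(2·12³·10000) = -81/50000 rad
Load 4 — uniform load w=3 kN/m over full span:
  θ_4 = -wx(L-x)(L-2x)/(12EI) = -3·(12/5)·(12-(12/5))·(12-2·(12/5))/(12·10000) = -324/78125 rad
Superposition: θ = Σ θ_i = 117113/18750000 rad ≈ 0.006246 rad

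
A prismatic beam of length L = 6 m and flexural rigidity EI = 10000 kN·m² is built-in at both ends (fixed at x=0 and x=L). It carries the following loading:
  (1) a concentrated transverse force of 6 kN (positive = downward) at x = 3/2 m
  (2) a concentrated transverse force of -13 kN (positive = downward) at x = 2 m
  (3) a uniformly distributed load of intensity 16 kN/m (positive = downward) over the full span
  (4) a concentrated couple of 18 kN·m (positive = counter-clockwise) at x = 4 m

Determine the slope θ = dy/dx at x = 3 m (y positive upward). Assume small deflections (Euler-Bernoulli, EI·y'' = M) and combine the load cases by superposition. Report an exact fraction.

θ(3) = -127/960000 rad

Load 1 — point force P=6 kN at a=3/2 m (b=L-a=9/2):
  θ_1 = Pa²(L-x)(2bL-(3b+a)(L-x))/(2L³EI)  [x>a] = 6·(3/2)²·(6-3)·(2·(9/2)·6-(3·(9/2)+(3/2))·(6-3))/(2·6³·10000) = 27/320000 rad
Load 2 — point force P=-13 kN at a=2 m (b=L-a=4):
  θ_2 = Pa²(L-x)(2bL-(3b+a)(L-x))/(2L³EI)  [x>a] = (-13)·2²·(6-3)·(2·4·6-(3·4+2)·(6-3))/(2·6³·10000) = -13/60000 rad
Load 3 — uniform load w=16 kN/m over full span:
  θ_3 = -wx(L-x)(L-2x)/(12EI) = -16·3·(6-3)·(6-2·3)/(12·10000) = 0 rad
Load 4 — applied couple M₀=18 kN·m at a=4 m (b=L-a=2):
  θ_4 = (R_Ax²/2 - M_Ax)/EI  [x≤a] with R_A=4, M_A=6 = (4·3²/2 - 6·3)/10000 = 0 rad
Superposition: θ = Σ θ_i = -127/960000 rad ≈ -0.000132 rad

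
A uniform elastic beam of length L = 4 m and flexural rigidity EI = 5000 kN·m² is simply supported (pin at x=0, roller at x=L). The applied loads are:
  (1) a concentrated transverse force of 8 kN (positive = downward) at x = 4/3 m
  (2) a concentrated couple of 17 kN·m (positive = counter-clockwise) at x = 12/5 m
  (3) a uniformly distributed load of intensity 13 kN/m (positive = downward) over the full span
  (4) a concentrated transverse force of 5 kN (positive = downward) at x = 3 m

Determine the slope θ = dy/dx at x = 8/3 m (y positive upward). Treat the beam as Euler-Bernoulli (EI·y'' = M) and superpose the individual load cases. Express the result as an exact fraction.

Load 1 — point force P=8 kN at a=4/3 m (b=L-a=8/3):
  θ_1 = -Pa(2L²-6Lx+3x²+a²)/(6LEI)  [x>a] = -8·(4/3)·(2·4²-6·4·(8/3)+3·(8/3)²+(4/3)²)/(6·4·5000) = 8/10125 rad
Load 2 — applied couple M₀=17 kN·m at a=12/5 m (b=L-a=8/5):
  θ_2 = (M₀x²/(2L)-M₀(x-a)+C₁)/EI  [x>a] with C₁=M₀(3b²-L²)/(6L)=-442/75 = (17·(8/3)²/(2·4)-17·((8/3)-(12/5))+(-442/75))/5000 = 527/562500 rad
Load 3 — uniform load w=13 kN/m over full span:
  θ_3 = -w(L³-6Lx²+4x³)/(24EI) = -13·(4³-6·4·(8/3)²+4·(8/3)³)/(24·5000) = 169/50625 rad
Load 4 — point force P=5 kN at a=3 m (b=L-a=1):
  θ_4 = -Pb(L²-b²-3x²)/(6LEI)  [x≤a] = -5·1·(4²-1²-3·(8/3)²)/(6·4·5000) = 19/72000 rad
Superposition: θ = Σ θ_i = 431663/81000000 rad ≈ 0.005329 rad

θ(8/3) = 431663/81000000 rad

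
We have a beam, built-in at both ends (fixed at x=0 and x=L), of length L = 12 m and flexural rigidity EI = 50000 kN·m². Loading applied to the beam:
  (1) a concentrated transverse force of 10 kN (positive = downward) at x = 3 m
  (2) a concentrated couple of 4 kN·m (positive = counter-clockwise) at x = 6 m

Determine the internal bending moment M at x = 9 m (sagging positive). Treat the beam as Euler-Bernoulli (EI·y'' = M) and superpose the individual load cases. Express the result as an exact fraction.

Load 1 — point force P=10 kN at a=3 m (b=L-a=9):
  M_1 = Pa²(a+3b)(L-x)/L³ - Pa²b/L²  [x>a] = 10·3²·(3+3·9)·(12-9)/12³ - 10·3²·9/12² = -15/16 kN·m
Load 2 — applied couple M₀=4 kN·m at a=6 m (b=L-a=6):
  M_2 = R_Ax - M_A - M₀  [x>a] with R_A=1/2, M_A=1 = (1/2)·9 - 1 - 4 = -1/2 kN·m
Superposition: M = Σ M_i = -23/16 kN·m ≈ -1.437500 kN·m

M(9) = -23/16 kN·m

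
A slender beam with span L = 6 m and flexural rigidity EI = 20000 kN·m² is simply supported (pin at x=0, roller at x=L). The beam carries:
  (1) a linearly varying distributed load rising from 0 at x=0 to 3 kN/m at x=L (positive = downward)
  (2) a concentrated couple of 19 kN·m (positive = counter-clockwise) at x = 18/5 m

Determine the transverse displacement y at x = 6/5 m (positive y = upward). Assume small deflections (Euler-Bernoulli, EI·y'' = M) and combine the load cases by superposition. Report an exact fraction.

Load 1 — triangular load w₀=3 kN/m (0→w₀ over full span):
  y_1 = -w₀x(7L⁴-10L²x²+3x⁴)/(360LEI) = -3·(6/5)·(7·6⁴-10·6²·(6/5)²+3·(6/5)⁴)/(360·6·20000) = -6966/9765625 m
Load 2 — applied couple M₀=19 kN·m at a=18/5 m (b=L-a=12/5):
  y_2 = (M₀x³/(6L)+C₁x)/EI  [x≤a] with C₁=M₀(3b²-L²)/(6L)=-247/25 = (19·(6/5)³/(6·6)+(-247/25)·(6/5))/20000 = -171/312500 m
Superposition: y = Σ y_i = -49239/39062500 m ≈ -0.001261 m

y(6/5) = -49239/39062500 m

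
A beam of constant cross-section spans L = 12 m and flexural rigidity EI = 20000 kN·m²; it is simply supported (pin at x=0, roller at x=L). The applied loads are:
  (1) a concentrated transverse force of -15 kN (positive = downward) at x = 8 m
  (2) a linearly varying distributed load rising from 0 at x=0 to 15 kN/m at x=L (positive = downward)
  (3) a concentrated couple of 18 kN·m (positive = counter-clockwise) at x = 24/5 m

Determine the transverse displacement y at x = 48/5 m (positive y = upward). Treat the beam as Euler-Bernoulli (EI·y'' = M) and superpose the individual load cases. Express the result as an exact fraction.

Load 1 — point force P=-15 kN at a=8 m (b=L-a=4):
  y_1 = -Pa(L-x)(2Lx-a²-x²)/(6LEI)  [x>a] = -(-15)·8·(12-(48/5))·(2·12·(48/5)-8²-(48/5)²)/(6·12·20000) = 232/15625 m
Load 2 — triangular load w₀=15 kN/m (0→w₀ over full span):
  y_2 = -w₀x(7L⁴-10L²x²+3x⁴)/(360LEI) = -15·(48/5)·(7·12⁴-10·12²·(48/5)²+3·(48/5)⁴)/(360·12·20000) = -123444/1953125 m
Load 3 — applied couple M₀=18 kN·m at a=24/5 m (b=L-a=36/5):
  y_3 = (M₀x³/(6L)-M₀(x-a)²/2+C₁x)/EI  [x>a] with C₁=M₀(3b²-L²)/(6L)=72/25 = (18·(48/5)³/(6·12)-18·((48/5)-(24/5))²/2+(72/25)·(48/5))/20000 = 162/78125 m
Superposition: y = Σ y_i = -90394/1953125 m ≈ -0.046282 m

y(48/5) = -90394/1953125 m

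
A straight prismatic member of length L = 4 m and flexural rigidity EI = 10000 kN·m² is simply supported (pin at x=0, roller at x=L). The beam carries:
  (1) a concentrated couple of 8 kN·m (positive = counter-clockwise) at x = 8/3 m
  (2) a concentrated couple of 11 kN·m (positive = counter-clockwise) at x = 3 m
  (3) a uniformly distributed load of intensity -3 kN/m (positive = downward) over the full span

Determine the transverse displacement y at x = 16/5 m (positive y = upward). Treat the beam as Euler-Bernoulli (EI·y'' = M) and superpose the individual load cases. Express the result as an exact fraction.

y(16/5) = 881/112500000 m

Load 1 — applied couple M₀=8 kN·m at a=8/3 m (b=L-a=4/3):
  y_1 = (M₀x³/(6L)-M₀(x-a)²/2+C₁x)/EI  [x>a] with C₁=M₀(3b²-L²)/(6L)=-32/9 = (8·(16/5)³/(6·4)-8·((16/5)-(8/3))²/2+(-32/9)·(16/5))/10000 = -112/703125 m
Load 2 — applied couple M₀=11 kN·m at a=3 m (b=L-a=1):
  y_2 = (M₀x³/(6L)-M₀(x-a)²/2+C₁x)/EI  [x>a] with C₁=M₀(3b²-L²)/(6L)=-143/24 = (11·(16/5)³/(6·4)-11·((16/5)-3)²/2+(-143/24)·(16/5))/10000 = -1067/2500000 m
Load 3 — uniform load w=-3 kN/m over full span:
  y_3 = -wx(L³-2Lx²+x³)/(24EI) = -(-3)·(16/5)·(4³-2·4·(16/5)²+(16/5)³)/(24·10000) = 232/390625 m
Superposition: y = Σ y_i = 881/112500000 m ≈ 0.000008 m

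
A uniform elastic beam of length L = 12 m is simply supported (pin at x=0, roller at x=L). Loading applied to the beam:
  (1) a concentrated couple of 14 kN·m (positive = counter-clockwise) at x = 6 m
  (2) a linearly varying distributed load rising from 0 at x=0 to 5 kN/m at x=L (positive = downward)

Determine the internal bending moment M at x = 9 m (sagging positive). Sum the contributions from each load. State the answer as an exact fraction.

M(9) = 287/8 kN·m

Load 1 — applied couple M₀=14 kN·m at a=6 m (b=L-a=6):
  M_1 = M₀x/L - M₀  [x>a] = 14·9/12 - 14 = -7/2 kN·m
Load 2 — triangular load w₀=5 kN/m (0→w₀ over full span):
  M_2 = w₀Lx/6 - w₀x³/(6L) = 5·12·9/6 - 5·9³/(6·12) = 315/8 kN·m
Superposition: M = Σ M_i = 287/8 kN·m ≈ 35.875000 kN·m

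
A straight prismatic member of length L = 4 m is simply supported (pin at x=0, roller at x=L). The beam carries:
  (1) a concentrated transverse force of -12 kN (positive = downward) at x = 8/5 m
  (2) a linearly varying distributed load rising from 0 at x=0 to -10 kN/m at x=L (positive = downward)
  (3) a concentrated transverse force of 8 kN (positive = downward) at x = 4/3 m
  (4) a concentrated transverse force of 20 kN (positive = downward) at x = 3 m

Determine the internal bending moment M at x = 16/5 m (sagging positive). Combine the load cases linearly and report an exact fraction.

Load 1 — point force P=-12 kN at a=8/5 m (b=L-a=12/5):
  M_1 = Pa(L-x)/L  [x>a] = (-12)·(8/5)·(4-(16/5))/4 = -96/25 kN·m
Load 2 — triangular load w₀=-10 kN/m (0→w₀ over full span):
  M_2 = w₀Lx/6 - w₀x³/(6L) = (-10)·4·(16/5)/6 - (-10)·(16/5)³/(6·4) = -192/25 kN·m
Load 3 — point force P=8 kN at a=4/3 m (b=L-a=8/3):
  M_3 = Pa(L-x)/L  [x>a] = 8·(4/3)·(4-(16/5))/4 = 32/15 kN·m
Load 4 — point force P=20 kN at a=3 m (b=L-a=1):
  M_4 = Pa(L-x)/L  [x>a] = 20·3·(4-(16/5))/4 = 12 kN·m
Superposition: M = Σ M_i = 196/75 kN·m ≈ 2.613333 kN·m

M(16/5) = 196/75 kN·m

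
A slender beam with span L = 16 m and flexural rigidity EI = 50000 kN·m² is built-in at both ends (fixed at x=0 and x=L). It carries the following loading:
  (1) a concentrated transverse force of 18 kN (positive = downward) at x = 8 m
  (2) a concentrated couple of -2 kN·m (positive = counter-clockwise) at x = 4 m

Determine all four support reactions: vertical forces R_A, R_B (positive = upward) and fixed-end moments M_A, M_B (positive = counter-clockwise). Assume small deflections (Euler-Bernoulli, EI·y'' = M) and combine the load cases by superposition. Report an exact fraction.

Load 1 — point force P=18 kN at a=8 m (b=L-a=8):
  R_A = Pb²(3a+b)/L³ = 18·8²·(3·8+8)/16³ = 9 kN
  M_A = Pab²/L² = 18·8·8²/16² = 36 kN·m
  R_B = Pa²(a+3b)/L³ = 18·8²·(8+3·8)/16³ = 9 kN
  M_B = -Pa²b/L² = -18·8²·8/16² = -36 kN·m
Load 2 — applied couple M₀=-2 kN·m at a=4 m (b=L-a=12):
  R_A = 6M₀ab/L³ = 6·(-2)·4·12/16³ = -9/64 kN
  M_A = M₀b(2a-b)/L² = (-2)·12·(2·4-12)/16² = 3/8 kN·m
  R_B = -6M₀ab/L³ = -6·(-2)·4·12/16³ = 9/64 kN
  M_B = M₀a(2b-a)/L² = (-2)·4·(2·12-4)/16² = -5/8 kN·m
Superposition: R_A = 567/64 kN, M_A = 291/8 kN·m, R_B = 585/64 kN, M_B = -293/8 kN·m

R_A = 567/64 kN, M_A = 291/8 kN·m, R_B = 585/64 kN, M_B = -293/8 kN·m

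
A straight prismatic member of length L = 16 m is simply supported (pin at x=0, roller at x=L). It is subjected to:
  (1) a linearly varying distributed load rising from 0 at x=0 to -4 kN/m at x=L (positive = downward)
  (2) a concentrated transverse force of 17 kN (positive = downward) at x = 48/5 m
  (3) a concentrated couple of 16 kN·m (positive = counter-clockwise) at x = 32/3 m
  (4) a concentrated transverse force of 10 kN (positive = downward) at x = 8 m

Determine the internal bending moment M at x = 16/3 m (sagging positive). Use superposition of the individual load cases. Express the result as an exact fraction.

Load 1 — triangular load w₀=-4 kN/m (0→w₀ over full span):
  M_1 = w₀Lx/6 - w₀x³/(6L) = (-4)·16·(16/3)/6 - (-4)·(16/3)³/(6·16) = -4096/81 kN·m
Load 2 — point force P=17 kN at a=48/5 m (b=L-a=32/5):
  M_2 = Pbx/L  [x≤a] = 17·(32/5)·(16/3)/16 = 544/15 kN·m
Load 3 — applied couple M₀=16 kN·m at a=32/3 m (b=L-a=16/3):
  M_3 = M₀x/L  [x≤a] = 16·(16/3)/16 = 16/3 kN·m
Load 4 — point force P=10 kN at a=8 m (b=L-a=8):
  M_4 = Pbx/L  [x≤a] = 10·8·(16/3)/16 = 80/3 kN·m
Superposition: M = Σ M_i = 7168/405 kN·m ≈ 17.698765 kN·m

M(16/3) = 7168/405 kN·m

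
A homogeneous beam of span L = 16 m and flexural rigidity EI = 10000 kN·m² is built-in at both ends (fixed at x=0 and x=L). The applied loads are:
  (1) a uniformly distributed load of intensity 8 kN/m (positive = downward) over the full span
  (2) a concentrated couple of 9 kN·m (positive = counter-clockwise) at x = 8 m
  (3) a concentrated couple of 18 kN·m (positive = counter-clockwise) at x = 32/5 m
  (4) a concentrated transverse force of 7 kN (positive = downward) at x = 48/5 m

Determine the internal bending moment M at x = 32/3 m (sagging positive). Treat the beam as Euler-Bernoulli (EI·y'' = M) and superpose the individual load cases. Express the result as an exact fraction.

Load 1 — uniform load w=8 kN/m over full span:
  M_1 = wLx/2 - wL²/12 - wx²/2 = 8·16·(32/3)/2 - 8·16²/12 - 8·(32/3)²/2 = 512/9 kN·m
Load 2 — applied couple M₀=9 kN·m at a=8 m (b=L-a=8):
  M_2 = R_Ax - M_A - M₀  [x>a] with R_A=27/32, M_A=9/4 = (27/32)·(32/3) - (9/4) - 9 = -9/4 kN·m
Load 3 — applied couple M₀=18 kN·m at a=32/5 m (b=L-a=48/5):
  M_3 = R_Ax - M_A - M₀  [x>a] with R_A=81/50, M_A=54/25 = (81/50)·(32/3) - (54/25) - 18 = -72/25 kN·m
Load 4 — point force P=7 kN at a=48/5 m (b=L-a=32/5):
  M_4 = Pa²(a+3b)(L-x)/L³ - Pa²b/L²  [x>a] = 7·(48/5)²·((48/5)+3·(32/5))·(16-(32/3))/16³ - 7·(48/5)²·(32/5)/16² = 1008/125 kN·m
Superposition: M = Σ M_i = 269203/4500 kN·m ≈ 59.822889 kN·m

M(32/3) = 269203/4500 kN·m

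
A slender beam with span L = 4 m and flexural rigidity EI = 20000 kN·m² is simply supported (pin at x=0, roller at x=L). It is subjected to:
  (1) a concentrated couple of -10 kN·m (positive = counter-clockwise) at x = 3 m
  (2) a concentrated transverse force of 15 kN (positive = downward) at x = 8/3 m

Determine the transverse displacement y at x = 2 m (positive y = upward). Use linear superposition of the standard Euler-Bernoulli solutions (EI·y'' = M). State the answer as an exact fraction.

y(2) = -103/216000 m

Load 1 — applied couple M₀=-10 kN·m at a=3 m (b=L-a=1):
  y_1 = (M₀x³/(6L)+C₁x)/EI  [x≤a] with C₁=M₀(3b²-L²)/(6L)=65/12 = ((-10)·2³/(6·4)+(65/12)·2)/20000 = 3/8000 m
Load 2 — point force P=15 kN at a=8/3 m (b=L-a=4/3):
  y_2 = -Pbx(L²-b²-x²)/(6LEI)  [x≤a] = -15·(4/3)·2·(4²-(4/3)²-2²)/(6·4·20000) = -23/27000 m
Superposition: y = Σ y_i = -103/216000 m ≈ -0.000477 m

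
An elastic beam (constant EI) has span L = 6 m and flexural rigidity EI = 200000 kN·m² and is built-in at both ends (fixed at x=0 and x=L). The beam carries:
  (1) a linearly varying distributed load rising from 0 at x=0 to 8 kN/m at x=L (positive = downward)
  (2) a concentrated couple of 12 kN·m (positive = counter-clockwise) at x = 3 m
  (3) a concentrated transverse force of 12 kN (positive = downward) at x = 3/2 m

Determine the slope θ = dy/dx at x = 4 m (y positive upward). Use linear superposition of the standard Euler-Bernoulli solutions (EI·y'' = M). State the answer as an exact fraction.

Load 1 — triangular load w₀=8 kN/m (0→w₀ over full span):
  θ_1 = -w₀(2x(L-x)(L-2x)(x+2L)+x²(L-x)²)/(120LEI) = -8·(2·4·(6-4)·(6-2·4)·(4+2·6)+4²·(6-4)²)/(120·6·200000) = 7/281250 rad
Load 2 — applied couple M₀=12 kN·m at a=3 m (b=L-a=3):
  θ_2 = (R_Ax²/2 - M_Ax - M₀(x-a))/EI  [x>a] with R_A=3, M_A=3 = (3·4²/2 - 3·4 - 12·(4-3))/200000 = 0 rad
Load 3 — point force P=12 kN at a=3/2 m (b=L-a=9/2):
  θ_3 = Pa²(L-x)(2bL-(3b+a)(L-x))/(2L³EI)  [x>a] = 12·(3/2)²·(6-4)·(2·(9/2)·6-(3·(9/2)+(3/2))·(6-4))/(2·6³·200000) = 3/200000 rad
Superposition: θ = Σ θ_i = 359/9000000 rad ≈ 0.000040 rad

θ(4) = 359/9000000 rad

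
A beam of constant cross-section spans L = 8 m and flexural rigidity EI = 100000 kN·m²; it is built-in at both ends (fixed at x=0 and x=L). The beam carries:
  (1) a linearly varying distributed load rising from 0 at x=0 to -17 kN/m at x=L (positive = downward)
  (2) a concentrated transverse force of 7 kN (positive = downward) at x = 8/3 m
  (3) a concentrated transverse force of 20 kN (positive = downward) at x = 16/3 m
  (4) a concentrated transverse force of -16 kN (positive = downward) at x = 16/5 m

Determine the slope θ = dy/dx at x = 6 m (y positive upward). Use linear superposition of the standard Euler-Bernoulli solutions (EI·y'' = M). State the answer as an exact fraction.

θ(6) = -115729/450000000 rad

Load 1 — triangular load w₀=-17 kN/m (0→w₀ over full span):
  θ_1 = -w₀(2x(L-x)(L-2x)(x+2L)+x²(L-x)²)/(120LEI) = -(-17)·(2·6·(8-6)·(8-2·6)·(6+2·8)+6²·(8-6)²)/(120·8·100000) = -697/2000000 rad
Load 2 — point force P=7 kN at a=8/3 m (b=L-a=16/3):
  θ_2 = Pa²(L-x)(2bL-(3b+a)(L-x))/(2L³EI)  [x>a] = 7·(8/3)²·(8-6)·(2·(16/3)·8-(3·(16/3)+(8/3))·(8-6))/(2·8³·100000) = 7/150000 rad
Load 3 — point force P=20 kN at a=16/3 m (b=L-a=8/3):
  θ_3 = Pa²(L-x)(2bL-(3b+a)(L-x))/(2L³EI)  [x>a] = 20·(16/3)²·(8-6)·(2·(8/3)·8-(3·(8/3)+(16/3))·(8-6))/(2·8³·100000) = 1/5625 rad
Load 4 — point force P=-16 kN at a=16/5 m (b=L-a=24/5):
  θ_4 = Pa²(L-x)(2bL-(3b+a)(L-x))/(2L³EI)  [x>a] = (-16)·(16/5)²·(8-6)·(2·(24/5)·8-(3·(24/5)+(16/5))·(8-6))/(2·8³·100000) = -52/390625 rad
Superposition: θ = Σ θ_i = -115729/450000000 rad ≈ -0.000257 rad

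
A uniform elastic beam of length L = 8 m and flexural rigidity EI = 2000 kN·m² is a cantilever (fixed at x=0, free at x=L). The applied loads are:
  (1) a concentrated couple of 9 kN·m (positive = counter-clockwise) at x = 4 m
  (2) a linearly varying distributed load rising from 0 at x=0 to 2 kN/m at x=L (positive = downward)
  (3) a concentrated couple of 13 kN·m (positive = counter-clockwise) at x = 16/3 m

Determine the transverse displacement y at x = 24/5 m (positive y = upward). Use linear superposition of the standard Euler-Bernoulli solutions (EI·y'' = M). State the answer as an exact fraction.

Load 1 — applied couple M₀=9 kN·m at a=4 m (b=L-a=4):
  y_1 = M₀a(2x-a)/(2EI)  [x>a] = 9·4·(2·(24/5)-4)/(2·2000) = 63/1250 m
Load 2 — triangular load w₀=2 kN/m (0→w₀ over full span):
  y_2 = (w₀Lx³/12-w₀L²x²/6-w₀x⁵/(120L))/EI = (2·8·(24/5)³/12-2·8²·(24/5)²/6-2·(24/5)⁵/(120·8))/2000 = -341184/1953125 m
Load 3 — applied couple M₀=13 kN·m at a=16/3 m (b=L-a=8/3):
  y_3 = M₀x²/(2EI)  [x≤a] = 13·(24/5)²/(2·2000) = 234/3125 m
Superposition: y = Σ y_i = -192993/3906250 m ≈ -0.049406 m

y(24/5) = -192993/3906250 m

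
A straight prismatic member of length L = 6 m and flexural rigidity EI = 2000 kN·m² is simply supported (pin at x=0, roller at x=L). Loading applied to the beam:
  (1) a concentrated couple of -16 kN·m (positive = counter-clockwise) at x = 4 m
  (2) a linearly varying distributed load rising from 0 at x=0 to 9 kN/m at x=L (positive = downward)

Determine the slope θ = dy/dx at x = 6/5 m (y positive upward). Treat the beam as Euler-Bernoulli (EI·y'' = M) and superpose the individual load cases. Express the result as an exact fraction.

Load 1 — applied couple M₀=-16 kN·m at a=4 m (b=L-a=2):
  θ_1 = (M₀x²/(2L)+C₁)/EI  [x≤a] with C₁=M₀(3b²-L²)/(6L)=32/3 = ((-16)·(6/5)²/(2·6)+(32/3))/2000 = 41/9375 rad
Load 2 — triangular load w₀=9 kN/m (0→w₀ over full span):
  θ_2 = -w₀(7L⁴-30L²x²+15x⁴)/(360LEI) = -9·(7·6⁴-30·6²·(6/5)²+15·(6/5)⁴)/(360·6·2000) = -2457/156250 rad
Superposition: θ = Σ θ_i = -5321/468750 rad ≈ -0.011351 rad

θ(6/5) = -5321/468750 rad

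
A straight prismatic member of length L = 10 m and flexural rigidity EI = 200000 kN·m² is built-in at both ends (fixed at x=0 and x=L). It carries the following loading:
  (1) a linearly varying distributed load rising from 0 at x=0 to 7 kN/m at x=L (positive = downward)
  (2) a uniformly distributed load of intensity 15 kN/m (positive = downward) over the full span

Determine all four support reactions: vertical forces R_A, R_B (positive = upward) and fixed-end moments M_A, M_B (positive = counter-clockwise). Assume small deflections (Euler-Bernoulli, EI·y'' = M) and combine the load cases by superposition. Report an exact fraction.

R_A = 171/2 kN, M_A = 445/3 kN·m, R_B = 199/2 kN, M_B = -160 kN·m

Load 1 — triangular load w₀=7 kN/m (0→w₀ over full span):
  R_A = 3w₀L/20 = 3·7·10/20 = 21/2 kN
  M_A = w₀L²/30 = 7·10²/30 = 70/3 kN·m
  R_B = 7w₀L/20 = 7·7·10/20 = 49/2 kN
  M_B = -w₀L²/20 = -7·10²/20 = -35 kN·m
Load 2 — uniform load w=15 kN/m over full span:
  R_A = wL/2 = 15·10/2 = 75 kN
  M_A = wL²/12 = 15·10²/12 = 125 kN·m
  R_B = wL/2 = 15·10/2 = 75 kN
  M_B = -wL²/12 = -15·10²/12 = -125 kN·m
Superposition: R_A = 171/2 kN, M_A = 445/3 kN·m, R_B = 199/2 kN, M_B = -160 kN·m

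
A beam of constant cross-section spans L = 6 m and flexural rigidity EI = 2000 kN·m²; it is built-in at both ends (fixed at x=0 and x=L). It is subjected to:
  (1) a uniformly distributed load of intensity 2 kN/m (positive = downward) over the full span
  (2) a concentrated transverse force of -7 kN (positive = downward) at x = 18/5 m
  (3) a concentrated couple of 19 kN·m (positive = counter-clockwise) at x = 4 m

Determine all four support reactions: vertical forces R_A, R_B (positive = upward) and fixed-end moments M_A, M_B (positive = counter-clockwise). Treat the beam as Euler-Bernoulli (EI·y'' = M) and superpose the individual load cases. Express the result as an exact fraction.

Load 1 — uniform load w=2 kN/m over full span:
  R_A = wL/2 = 2·6/2 = 6 kN
  M_A = wL²/12 = 2·6²/12 = 6 kN·m
  R_B = wL/2 = 2·6/2 = 6 kN
  M_B = -wL²/12 = -2·6²/12 = -6 kN·m
Load 2 — point force P=-7 kN at a=18/5 m (b=L-a=12/5):
  R_A = Pb²(3a+b)/L³ = (-7)·(12/5)²·(3·(18/5)+(12/5))/6³ = -308/125 kN
  M_A = Pab²/L² = (-7)·(18/5)·(12/5)²/6² = -504/125 kN·m
  R_B = Pa²(a+3b)/L³ = (-7)·(18/5)²·((18/5)+3·(12/5))/6³ = -567/125 kN
  M_B = -Pa²b/L² = -(-7)·(18/5)²·(12/5)/6² = 756/125 kN·m
Load 3 — applied couple M₀=19 kN·m at a=4 m (b=L-a=2):
  R_A = 6M₀ab/L³ = 6·19·4·2/6³ = 38/9 kN
  M_A = M₀b(2a-b)/L² = 19·2·(2·4-2)/6² = 19/3 kN·m
  R_B = -6M₀ab/L³ = -6·19·4·2/6³ = -38/9 kN
  M_B = M₀a(2b-a)/L² = 19·4·(2·2-4)/6² = 0 kN·m
Superposition: R_A = 8728/1125 kN, M_A = 3113/375 kN·m, R_B = -3103/1125 kN, M_B = 6/125 kN·m

R_A = 8728/1125 kN, M_A = 3113/375 kN·m, R_B = -3103/1125 kN, M_B = 6/125 kN·m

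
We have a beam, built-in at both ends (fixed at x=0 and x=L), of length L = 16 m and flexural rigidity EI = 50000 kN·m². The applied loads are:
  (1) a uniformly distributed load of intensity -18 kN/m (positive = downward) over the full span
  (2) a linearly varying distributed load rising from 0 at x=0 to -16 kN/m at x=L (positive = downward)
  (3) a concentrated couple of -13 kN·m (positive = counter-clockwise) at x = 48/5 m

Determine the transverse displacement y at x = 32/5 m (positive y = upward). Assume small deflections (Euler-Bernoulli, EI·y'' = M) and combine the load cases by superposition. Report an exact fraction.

Load 1 — uniform load w=-18 kN/m over full span:
  y_1 = -wx²(L-x)²/(24EI) = -(-18)·(32/5)²·(16-(32/5))²/(24·50000) = 110592/1953125 m
Load 2 — triangular load w₀=-16 kN/m (0→w₀ over full span):
  y_2 = -w₀x²(L-x)²(x+2L)/(120LEI) = -(-16)·(32/5)²·(16-(32/5))²·((32/5)+2·16)/(120·16·50000) = 1179648/48828125 m
Load 3 — applied couple M₀=-13 kN·m at a=48/5 m (b=L-a=32/5):
  y_3 = (R_Ax³/6 - M_Ax²/2)/EI  [x≤a] with R_A=-117/100, M_A=-104/25 = ((-117/100)·(32/5)³/6 - (-104/25)·(32/5)²/2)/50000 = 6656/9765625 m
Superposition: y = Σ y_i = 3977728/48828125 m ≈ 0.081464 m

y(32/5) = 3977728/48828125 m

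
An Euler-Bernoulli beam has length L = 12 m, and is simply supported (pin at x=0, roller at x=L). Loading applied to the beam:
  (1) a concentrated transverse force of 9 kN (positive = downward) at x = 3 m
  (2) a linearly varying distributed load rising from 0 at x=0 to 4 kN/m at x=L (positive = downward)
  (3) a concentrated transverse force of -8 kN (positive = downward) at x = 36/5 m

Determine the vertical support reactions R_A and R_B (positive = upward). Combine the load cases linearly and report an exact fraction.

Load 1 — point force P=9 kN at a=3 m (b=L-a=9):
  R_A = Pb/L = 9·9/12 = 27/4 kN
  R_B = Pa/L = 9·3/12 = 9/4 kN
Load 2 — triangular load w₀=4 kN/m (0→w₀ over full span):
  R_A = w₀L/6 = 4·12/6 = 8 kN
  R_B = w₀L/3 = 4·12/3 = 16 kN
Load 3 — point force P=-8 kN at a=36/5 m (b=L-a=24/5):
  R_A = Pb/L = (-8)·(24/5)/12 = -16/5 kN
  R_B = Pa/L = (-8)·(36/5)/12 = -24/5 kN
Superposition: R_A = 231/20 kN, R_B = 269/20 kN

R_A = 231/20 kN, R_B = 269/20 kN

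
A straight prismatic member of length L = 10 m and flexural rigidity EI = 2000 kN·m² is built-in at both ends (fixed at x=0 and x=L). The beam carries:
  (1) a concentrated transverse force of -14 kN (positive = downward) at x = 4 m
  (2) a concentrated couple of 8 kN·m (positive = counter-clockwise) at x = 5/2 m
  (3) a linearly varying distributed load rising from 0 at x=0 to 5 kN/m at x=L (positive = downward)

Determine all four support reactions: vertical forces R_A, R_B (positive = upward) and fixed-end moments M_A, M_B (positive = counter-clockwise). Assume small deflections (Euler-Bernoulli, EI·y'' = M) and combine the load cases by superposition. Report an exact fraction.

R_A = -84/125 kN, M_A = -749/150 kN·m, R_B = 1459/125 kN, M_B = -453/50 kN·m

Load 1 — point force P=-14 kN at a=4 m (b=L-a=6):
  R_A = Pb²(3a+b)/L³ = (-14)·6²·(3·4+6)/10³ = -1134/125 kN
  M_A = Pab²/L² = (-14)·4·6²/10² = -504/25 kN·m
  R_B = Pa²(a+3b)/L³ = (-14)·4²·(4+3·6)/10³ = -616/125 kN
  M_B = -Pa²b/L² = -(-14)·4²·6/10² = 336/25 kN·m
Load 2 — applied couple M₀=8 kN·m at a=5/2 m (b=L-a=15/2):
  R_A = 6M₀ab/L³ = 6·8·(5/2)·(15/2)/10³ = 9/10 kN
  M_A = M₀b(2a-b)/L² = 8·(15/2)·(2·(5/2)-(15/2))/10² = -3/2 kN·m
  R_B = -6M₀ab/L³ = -6·8·(5/2)·(15/2)/10³ = -9/10 kN
  M_B = M₀a(2b-a)/L² = 8·(5/2)·(2·(15/2)-(5/2))/10² = 5/2 kN·m
Load 3 — triangular load w₀=5 kN/m (0→w₀ over full span):
  R_A = 3w₀L/20 = 3·5·10/20 = 15/2 kN
  M_A = w₀L²/30 = 5·10²/30 = 50/3 kN·m
  R_B = 7w₀L/20 = 7·5·10/20 = 35/2 kN
  M_B = -w₀L²/20 = -5·10²/20 = -25 kN·m
Superposition: R_A = -84/125 kN, M_A = -749/150 kN·m, R_B = 1459/125 kN, M_B = -453/50 kN·m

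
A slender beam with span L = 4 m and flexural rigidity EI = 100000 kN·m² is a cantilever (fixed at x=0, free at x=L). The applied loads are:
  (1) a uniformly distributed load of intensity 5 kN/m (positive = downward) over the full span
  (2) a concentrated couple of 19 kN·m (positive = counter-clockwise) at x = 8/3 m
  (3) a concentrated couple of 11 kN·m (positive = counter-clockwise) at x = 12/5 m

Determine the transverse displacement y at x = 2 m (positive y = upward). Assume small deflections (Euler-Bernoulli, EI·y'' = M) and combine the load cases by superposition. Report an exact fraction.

Load 1 — uniform load w=5 kN/m over full span:
  y_1 = -wx²(x²-4Lx+6L²)/(24EI) = -5·2²·(2²-4·4·2+6·4²)/(24·100000) = -17/30000 m
Load 2 — applied couple M₀=19 kN·m at a=8/3 m (b=L-a=4/3):
  y_2 = M₀x²/(2EI)  [x≤a] = 19·2²/(2·100000) = 19/50000 m
Load 3 — applied couple M₀=11 kN·m at a=12/5 m (b=L-a=8/5):
  y_3 = M₀x²/(2EI)  [x≤a] = 11·2²/(2·100000) = 11/50000 m
Superposition: y = Σ y_i = 1/30000 m ≈ 0.000033 m

y(2) = 1/30000 m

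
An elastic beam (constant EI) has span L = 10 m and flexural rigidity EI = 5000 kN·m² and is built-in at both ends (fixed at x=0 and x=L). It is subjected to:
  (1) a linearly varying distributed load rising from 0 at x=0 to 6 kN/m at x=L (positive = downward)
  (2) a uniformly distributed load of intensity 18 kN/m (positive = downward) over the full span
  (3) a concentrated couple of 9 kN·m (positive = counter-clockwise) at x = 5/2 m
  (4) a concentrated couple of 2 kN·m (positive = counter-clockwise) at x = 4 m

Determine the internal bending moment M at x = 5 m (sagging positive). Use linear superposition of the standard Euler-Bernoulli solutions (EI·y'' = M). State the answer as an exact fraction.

Load 1 — triangular load w₀=6 kN/m (0→w₀ over full span):
  M_1 = 3w₀Lx/20 - w₀L²/30 - w₀x³/(6L) = 3·6·10·5/20 - 6·10²/30 - 6·5³/(6·10) = 25/2 kN·m
Load 2 — uniform load w=18 kN/m over full span:
  M_2 = wLx/2 - wL²/12 - wx²/2 = 18·10·5/2 - 18·10²/12 - 18·5²/2 = 75 kN·m
Load 3 — applied couple M₀=9 kN·m at a=5/2 m (b=L-a=15/2):
  M_3 = R_Ax - M_A - M₀  [x>a] with R_A=81/80, M_A=-27/16 = (81/80)·5 - (-27/16) - 9 = -9/4 kN·m
Load 4 — applied couple M₀=2 kN·m at a=4 m (b=L-a=6):
  M_4 = R_Ax - M_A - M₀  [x>a] with R_A=36/125, M_A=6/25 = (36/125)·5 - (6/25) - 2 = -4/5 kN·m
Superposition: M = Σ M_i = 1689/20 kN·m ≈ 84.450000 kN·m

M(5) = 1689/20 kN·m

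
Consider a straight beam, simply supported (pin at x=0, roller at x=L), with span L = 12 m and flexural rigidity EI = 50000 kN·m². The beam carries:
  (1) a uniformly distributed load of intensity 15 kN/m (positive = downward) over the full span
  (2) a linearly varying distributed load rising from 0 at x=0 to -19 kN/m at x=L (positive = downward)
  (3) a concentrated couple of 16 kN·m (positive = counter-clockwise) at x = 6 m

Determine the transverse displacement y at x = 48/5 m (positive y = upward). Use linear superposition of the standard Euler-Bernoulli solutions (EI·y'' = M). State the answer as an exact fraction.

Load 1 — uniform load w=15 kN/m over full span:
  y_1 = -wx(L³-2Lx²+x³)/(24EI) = -15·(48/5)·(12³-2·12·(48/5)²+(48/5)³)/(24·50000) = -18792/390625 m
Load 2 — triangular load w₀=-19 kN/m (0→w₀ over full span):
  y_2 = -w₀x(7L⁴-10L²x²+3x⁴)/(360LEI) = -(-19)·(48/5)·(7·12⁴-10·12²·(48/5)²+3·(48/5)⁴)/(360·12·50000) = 1563624/48828125 m
Load 3 — applied couple M₀=16 kN·m at a=6 m (b=L-a=6):
  y_3 = (M₀x³/(6L)-M₀(x-a)²/2+C₁x)/EI  [x>a] with C₁=M₀(3b²-L²)/(6L)=-8 = (16·(48/5)³/(6·12)-16·((48/5)-6)²/2+(-8)·(48/5))/50000 = 126/390625 m
Superposition: y = Σ y_i = -769626/48828125 m ≈ -0.015762 m

y(48/5) = -769626/48828125 m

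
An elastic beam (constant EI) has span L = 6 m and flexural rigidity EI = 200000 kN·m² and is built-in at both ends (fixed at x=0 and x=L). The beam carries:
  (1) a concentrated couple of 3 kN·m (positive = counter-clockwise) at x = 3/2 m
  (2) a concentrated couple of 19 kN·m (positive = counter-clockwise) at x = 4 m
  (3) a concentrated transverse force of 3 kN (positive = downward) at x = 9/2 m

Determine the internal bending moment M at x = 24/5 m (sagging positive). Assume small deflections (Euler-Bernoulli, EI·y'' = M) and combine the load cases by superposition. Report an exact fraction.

Load 1 — applied couple M₀=3 kN·m at a=3/2 m (b=L-a=9/2):
  M_1 = R_Ax - M_A - M₀  [x>a] with R_A=9/16, M_A=-9/16 = (9/16)·(24/5) - (-9/16) - 3 = 21/80 kN·m
Load 2 — applied couple M₀=19 kN·m at a=4 m (b=L-a=2):
  M_2 = R_Ax - M_A - M₀  [x>a] with R_A=38/9, M_A=19/3 = (38/9)·(24/5) - (19/3) - 19 = -76/15 kN·m
Load 3 — point force P=3 kN at a=9/2 m (b=L-a=3/2):
  M_3 = Pa²(a+3b)(L-x)/L³ - Pa²b/L²  [x>a] = 3·(9/2)²·((9/2)+3·(3/2))·(6-(24/5))/6³ - 3·(9/2)²·(3/2)/6² = 81/160 kN·m
Superposition: M = Σ M_i = -2063/480 kN·m ≈ -4.297917 kN·m

M(24/5) = -2063/480 kN·m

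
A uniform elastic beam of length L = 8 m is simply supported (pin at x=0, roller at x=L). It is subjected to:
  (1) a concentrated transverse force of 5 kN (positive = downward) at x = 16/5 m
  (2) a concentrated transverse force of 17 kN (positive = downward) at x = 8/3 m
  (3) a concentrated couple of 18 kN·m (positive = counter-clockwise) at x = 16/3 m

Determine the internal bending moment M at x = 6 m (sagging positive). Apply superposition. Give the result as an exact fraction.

Load 1 — point force P=5 kN at a=16/5 m (b=L-a=24/5):
  M_1 = Pa(L-x)/L  [x>a] = 5·(16/5)·(8-6)/8 = 4 kN·m
Load 2 — point force P=17 kN at a=8/3 m (b=L-a=16/3):
  M_2 = Pa(L-x)/L  [x>a] = 17·(8/3)·(8-6)/8 = 34/3 kN·m
Load 3 — applied couple M₀=18 kN·m at a=16/3 m (b=L-a=8/3):
  M_3 = M₀x/L - M₀  [x>a] = 18·6/8 - 18 = -9/2 kN·m
Superposition: M = Σ M_i = 65/6 kN·m ≈ 10.833333 kN·m

M(6) = 65/6 kN·m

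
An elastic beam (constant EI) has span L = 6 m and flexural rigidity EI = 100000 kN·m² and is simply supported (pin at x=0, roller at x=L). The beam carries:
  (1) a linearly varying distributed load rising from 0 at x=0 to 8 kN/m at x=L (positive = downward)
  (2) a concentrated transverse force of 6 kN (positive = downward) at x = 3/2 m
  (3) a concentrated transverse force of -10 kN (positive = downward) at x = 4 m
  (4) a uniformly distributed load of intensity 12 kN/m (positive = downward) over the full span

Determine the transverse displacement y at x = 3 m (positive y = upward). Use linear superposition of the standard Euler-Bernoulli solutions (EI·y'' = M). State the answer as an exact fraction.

y(3) = -12011/4800000 m

Load 1 — triangular load w₀=8 kN/m (0→w₀ over full span):
  y_1 = -w₀x(7L⁴-10L²x²+3x⁴)/(360LEI) = -8·3·(7·6⁴-10·6²·3²+3·3⁴)/(360·6·100000) = -27/40000 m
Load 2 — point force P=6 kN at a=3/2 m (b=L-a=9/2):
  y_2 = -Pa(L-x)(2Lx-a²-x²)/(6LEI)  [x>a] = -6·(3/2)·(6-3)·(2·6·3-(3/2)²-3²)/(6·6·100000) = -297/1600000 m
Load 3 — point force P=-10 kN at a=4 m (b=L-a=2):
  y_3 = -Pbx(L²-b²-x²)/(6LEI)  [x≤a] = -(-10)·2·3·(6²-2²-3²)/(6·6·100000) = 23/60000 m
Load 4 — uniform load w=12 kN/m over full span:
  y_4 = -wx(L³-2Lx²+x³)/(24EI) = -12·3·(6³-2·6·3²+3³)/(24·100000) = -81/40000 m
Superposition: y = Σ y_i = -12011/4800000 m ≈ -0.002502 m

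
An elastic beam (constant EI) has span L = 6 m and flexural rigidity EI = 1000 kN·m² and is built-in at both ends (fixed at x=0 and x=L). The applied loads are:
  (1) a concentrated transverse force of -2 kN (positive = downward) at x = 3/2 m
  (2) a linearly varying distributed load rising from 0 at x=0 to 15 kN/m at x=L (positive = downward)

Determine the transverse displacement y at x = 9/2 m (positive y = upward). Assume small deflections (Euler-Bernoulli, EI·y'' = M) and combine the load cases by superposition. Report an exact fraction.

Load 1 — point force P=-2 kN at a=3/2 m (b=L-a=9/2):
  y_1 = -Pa²(L-x)²(3bL-(3b+a)(L-x))/(6L³EI)  [x>a] = -(-2)·(3/2)²·(6-(9/2))²·(3·(9/2)·6-(3·(9/2)+(3/2))·(6-(9/2)))/(6·6³·1000) = 117/256000 m
Load 2 — triangular load w₀=15 kN/m (0→w₀ over full span):
  y_2 = -w₀x²(L-x)²(x+2L)/(120LEI) = -15·(9/2)²·(6-(9/2))²·((9/2)+2·6)/(120·6·1000) = -8019/512000 m
Superposition: y = Σ y_i = -1557/102400 m ≈ -0.015205 m

y(9/2) = -1557/102400 m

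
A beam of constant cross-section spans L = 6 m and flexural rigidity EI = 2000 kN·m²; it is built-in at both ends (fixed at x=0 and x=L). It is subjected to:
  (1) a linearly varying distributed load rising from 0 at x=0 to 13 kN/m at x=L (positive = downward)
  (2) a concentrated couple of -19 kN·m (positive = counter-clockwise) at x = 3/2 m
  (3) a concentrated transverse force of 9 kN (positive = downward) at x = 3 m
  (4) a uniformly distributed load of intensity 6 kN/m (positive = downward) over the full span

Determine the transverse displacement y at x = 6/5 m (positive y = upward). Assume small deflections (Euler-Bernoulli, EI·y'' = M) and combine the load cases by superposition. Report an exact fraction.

Load 1 — triangular load w₀=13 kN/m (0→w₀ over full span):
  y_1 = -w₀x²(L-x)²(x+2L)/(120LEI) = -13·(6/5)²·(6-(6/5))²·((6/5)+2·6)/(120·6·2000) = -7722/1953125 m
Load 2 — applied couple M₀=-19 kN·m at a=3/2 m (b=L-a=9/2):
  y_2 = (R_Ax³/6 - M_Ax²/2)/EI  [x≤a] with R_A=-57/16, M_A=57/16 = ((-57/16)·(6/5)³/6 - (57/16)·(6/5)²/2)/2000 = -3591/2000000 m
Load 3 — point force P=9 kN at a=3 m (b=L-a=3):
  y_3 = -Pb²x²(3aL-(3a+b)x)/(6L³EI)  [x≤a] = -9·3²·(6/5)²·(3·3·6-(3·3+3)·(6/5))/(6·6³·2000) = -891/500000 m
Load 4 — uniform load w=6 kN/m over full span:
  y_4 = -wx²(L-x)²/(24EI) = -6·(6/5)²·(6-(6/5))²/(24·2000) = -324/78125 m
Superposition: y = Σ y_i = -2919591/250000000 m ≈ -0.011678 m

y(6/5) = -2919591/250000000 m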